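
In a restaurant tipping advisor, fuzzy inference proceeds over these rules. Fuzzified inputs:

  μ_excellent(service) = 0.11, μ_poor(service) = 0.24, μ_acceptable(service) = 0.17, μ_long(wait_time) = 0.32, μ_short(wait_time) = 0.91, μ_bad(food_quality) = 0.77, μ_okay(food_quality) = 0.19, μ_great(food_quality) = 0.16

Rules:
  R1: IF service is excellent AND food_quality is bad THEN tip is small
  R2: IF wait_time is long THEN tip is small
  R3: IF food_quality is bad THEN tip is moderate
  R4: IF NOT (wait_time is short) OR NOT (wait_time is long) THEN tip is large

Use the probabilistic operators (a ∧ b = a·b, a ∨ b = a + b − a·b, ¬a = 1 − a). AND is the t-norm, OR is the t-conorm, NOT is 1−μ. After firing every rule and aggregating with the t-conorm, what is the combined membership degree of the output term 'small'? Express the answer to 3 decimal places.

R1: excellent=0.11, bad=0.77; AND[a·b] → w = 0.0847
R2: long=0.32 → w = 0.3200
R3: bad=0.77 → w = 0.7700
R4: ¬short=1−0.91=0.09, ¬long=1−0.32=0.68; OR[a + b − a·b] → w = 0.7088
Rules with consequent 'small': {R1, R2} → strengths 0.0847, 0.3200
Aggregate via t-conorm [a + b − a·b]: 0.3776

0.378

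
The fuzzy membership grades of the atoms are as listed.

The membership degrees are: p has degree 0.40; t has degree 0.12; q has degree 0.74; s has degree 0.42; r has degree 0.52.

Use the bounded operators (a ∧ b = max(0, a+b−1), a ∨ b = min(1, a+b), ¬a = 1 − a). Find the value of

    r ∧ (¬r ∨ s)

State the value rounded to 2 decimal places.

¬r = 1 − 0.52 = 0.48
¬r ∨ s = min(1, a+b) on (0.48, 0.42) = 0.90
r ∧ (¬r ∨ s) = max(0, a+b−1) on (0.52, 0.90) = 0.42

0.42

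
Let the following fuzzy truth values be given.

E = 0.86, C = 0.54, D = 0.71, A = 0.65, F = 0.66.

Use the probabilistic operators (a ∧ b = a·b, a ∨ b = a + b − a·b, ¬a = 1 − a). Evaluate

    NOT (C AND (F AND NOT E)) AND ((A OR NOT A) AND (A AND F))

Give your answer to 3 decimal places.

NOT E = 1 − 0.8600 = 0.1400
F AND NOT E = a·b on (0.6600, 0.1400) = 0.0924
C AND (F AND NOT E) = a·b on (0.5400, 0.0924) = 0.0499
NOT (C AND (F AND NOT E)) = 1 − 0.0499 = 0.9501
NOT A = 1 − 0.6500 = 0.3500
A OR NOT A = a + b − a·b on (0.6500, 0.3500) = 0.7725
A AND F = a·b on (0.6500, 0.6600) = 0.4290
(A OR NOT A) AND (A AND F) = a·b on (0.7725, 0.4290) = 0.3314
NOT (C AND (F AND NOT E)) AND ((A OR NOT A) AND (A AND F)) = a·b on (0.9501, 0.3314) = 0.3149

0.315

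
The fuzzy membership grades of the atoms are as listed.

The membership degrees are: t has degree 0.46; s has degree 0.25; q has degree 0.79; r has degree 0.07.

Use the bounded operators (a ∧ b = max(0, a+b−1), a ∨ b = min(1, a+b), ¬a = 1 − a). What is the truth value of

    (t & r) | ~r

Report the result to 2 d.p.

0.93

t & r = max(0, a+b−1) on (0.46, 0.07) = 0.00
~r = 1 − 0.07 = 0.93
(t & r) | ~r = min(1, a+b) on (0.00, 0.93) = 0.93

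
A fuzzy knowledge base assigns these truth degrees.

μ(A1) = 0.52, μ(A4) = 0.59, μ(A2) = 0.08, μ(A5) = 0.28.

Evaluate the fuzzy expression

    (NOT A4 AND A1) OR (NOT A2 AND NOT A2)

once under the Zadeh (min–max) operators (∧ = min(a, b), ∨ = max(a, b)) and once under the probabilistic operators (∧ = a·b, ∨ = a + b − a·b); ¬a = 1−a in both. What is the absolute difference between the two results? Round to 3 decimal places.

0.041

Under Zadeh (min–max):
  NOT A4 = 1 − 0.59 = 0.41
  NOT A4 AND A1 = min(a, b) on (0.41, 0.52) = 0.41
  NOT A2 = 1 − 0.08 = 0.92
  NOT A2 = 1 − 0.08 = 0.92
  NOT A2 AND NOT A2 = min(a, b) on (0.92, 0.92) = 0.92
  (NOT A4 AND A1) OR (NOT A2 AND NOT A2) = max(a, b) on (0.41, 0.92) = 0.92
  → value = 0.9200
Under probabilistic:
  NOT A4 = 1 − 0.5900 = 0.4100
  NOT A4 AND A1 = a·b on (0.4100, 0.5200) = 0.2132
  NOT A2 = 1 − 0.0800 = 0.9200
  NOT A2 = 1 − 0.0800 = 0.9200
  NOT A2 AND NOT A2 = a·b on (0.9200, 0.9200) = 0.8464
  (NOT A4 AND A1) OR (NOT A2 AND NOT A2) = a + b − a·b on (0.2132, 0.8464) = 0.8791
  → value = 0.8791
|0.9200 − 0.8791| = 0.041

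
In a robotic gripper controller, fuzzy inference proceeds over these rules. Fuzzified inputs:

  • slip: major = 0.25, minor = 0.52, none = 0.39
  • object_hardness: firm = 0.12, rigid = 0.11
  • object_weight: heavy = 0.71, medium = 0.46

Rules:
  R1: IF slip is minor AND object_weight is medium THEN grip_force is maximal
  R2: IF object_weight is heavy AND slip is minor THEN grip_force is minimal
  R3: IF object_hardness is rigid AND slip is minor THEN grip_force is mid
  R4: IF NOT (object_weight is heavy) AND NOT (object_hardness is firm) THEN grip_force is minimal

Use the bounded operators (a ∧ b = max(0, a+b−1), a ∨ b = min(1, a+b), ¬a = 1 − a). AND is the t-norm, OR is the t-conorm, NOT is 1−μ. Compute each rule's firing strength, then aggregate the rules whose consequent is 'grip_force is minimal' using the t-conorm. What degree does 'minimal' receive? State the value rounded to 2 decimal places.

R1: minor=0.52, medium=0.46; AND[max(0, a+b−1)] → w = 0.00
R2: heavy=0.71, minor=0.52; AND[max(0, a+b−1)] → w = 0.23
R3: rigid=0.11, minor=0.52; AND[max(0, a+b−1)] → w = 0.00
R4: ¬heavy=1−0.71=0.29, ¬firm=1−0.12=0.88; AND[max(0, a+b−1)] → w = 0.17
Rules with consequent 'minimal': {R2, R4} → strengths 0.23, 0.17
Aggregate via t-conorm [min(1, a+b)]: 0.40

0.40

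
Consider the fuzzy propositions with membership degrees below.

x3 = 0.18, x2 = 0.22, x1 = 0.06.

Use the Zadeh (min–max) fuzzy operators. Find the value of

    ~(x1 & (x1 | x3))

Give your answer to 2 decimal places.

0.94

x1 | x3 = max(a, b) on (0.06, 0.18) = 0.18
x1 & (x1 | x3) = min(a, b) on (0.06, 0.18) = 0.06
~(x1 & (x1 | x3)) = 1 − 0.06 = 0.94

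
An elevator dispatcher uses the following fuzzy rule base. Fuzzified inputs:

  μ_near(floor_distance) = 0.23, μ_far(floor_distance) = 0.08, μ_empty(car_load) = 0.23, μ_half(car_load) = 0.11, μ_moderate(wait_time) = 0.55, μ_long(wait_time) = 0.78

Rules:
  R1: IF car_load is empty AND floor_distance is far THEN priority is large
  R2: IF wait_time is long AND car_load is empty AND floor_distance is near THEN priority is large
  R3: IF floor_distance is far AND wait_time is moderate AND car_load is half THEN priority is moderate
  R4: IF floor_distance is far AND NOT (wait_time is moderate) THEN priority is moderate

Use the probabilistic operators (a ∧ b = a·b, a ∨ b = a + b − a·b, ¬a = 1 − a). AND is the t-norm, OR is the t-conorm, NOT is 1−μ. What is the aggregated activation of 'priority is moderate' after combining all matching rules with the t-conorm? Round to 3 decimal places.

R1: empty=0.23, far=0.08; AND[a·b] → w = 0.0184
R2: long=0.78, empty=0.23, near=0.23; AND[a·b] → w = 0.0413
R3: far=0.08, moderate=0.55, half=0.11; AND[a·b] → w = 0.0048
R4: far=0.08, ¬moderate=1−0.55=0.45; AND[a·b] → w = 0.0360
Rules with consequent 'moderate': {R3, R4} → strengths 0.0048, 0.0360
Aggregate via t-conorm [a + b − a·b]: 0.0407

0.041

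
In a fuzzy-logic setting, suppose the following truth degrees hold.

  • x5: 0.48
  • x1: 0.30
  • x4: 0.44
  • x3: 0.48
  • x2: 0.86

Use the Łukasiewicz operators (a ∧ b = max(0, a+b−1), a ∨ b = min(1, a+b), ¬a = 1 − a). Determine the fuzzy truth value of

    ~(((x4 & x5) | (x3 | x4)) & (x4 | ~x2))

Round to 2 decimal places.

x4 & x5 = max(0, a+b−1) on (0.44, 0.48) = 0.00
x3 | x4 = min(1, a+b) on (0.48, 0.44) = 0.92
(x4 & x5) | (x3 | x4) = min(1, a+b) on (0.00, 0.92) = 0.92
~x2 = 1 − 0.86 = 0.14
x4 | ~x2 = min(1, a+b) on (0.44, 0.14) = 0.58
((x4 & x5) | (x3 | x4)) & (x4 | ~x2) = max(0, a+b−1) on (0.92, 0.58) = 0.50
~(((x4 & x5) | (x3 | x4)) & (x4 | ~x2)) = 1 − 0.50 = 0.50

0.50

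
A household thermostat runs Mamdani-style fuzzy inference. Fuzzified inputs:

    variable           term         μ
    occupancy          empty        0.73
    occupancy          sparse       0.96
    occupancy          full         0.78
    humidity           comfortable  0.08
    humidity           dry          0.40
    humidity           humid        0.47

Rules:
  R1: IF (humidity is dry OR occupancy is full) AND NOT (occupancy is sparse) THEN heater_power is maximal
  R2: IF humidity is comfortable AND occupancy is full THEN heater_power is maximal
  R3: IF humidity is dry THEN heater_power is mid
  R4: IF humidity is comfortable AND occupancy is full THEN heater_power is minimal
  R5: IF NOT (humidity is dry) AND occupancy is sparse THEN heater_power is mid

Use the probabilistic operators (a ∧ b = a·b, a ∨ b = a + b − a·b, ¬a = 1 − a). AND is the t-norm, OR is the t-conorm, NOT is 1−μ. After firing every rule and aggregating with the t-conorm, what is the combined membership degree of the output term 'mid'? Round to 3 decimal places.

0.746

R1: (dry=0.40 OR full=0.78) = 0.8680; AND[a·b] with ¬sparse=1−0.96=0.04 → w = 0.0347
R2: comfortable=0.08, full=0.78; AND[a·b] → w = 0.0624
R3: dry=0.40 → w = 0.4000
R4: comfortable=0.08, full=0.78; AND[a·b] → w = 0.0624
R5: ¬dry=1−0.40=0.60, sparse=0.96; AND[a·b] → w = 0.5760
Rules with consequent 'mid': {R3, R5} → strengths 0.4000, 0.5760
Aggregate via t-conorm [a + b − a·b]: 0.7456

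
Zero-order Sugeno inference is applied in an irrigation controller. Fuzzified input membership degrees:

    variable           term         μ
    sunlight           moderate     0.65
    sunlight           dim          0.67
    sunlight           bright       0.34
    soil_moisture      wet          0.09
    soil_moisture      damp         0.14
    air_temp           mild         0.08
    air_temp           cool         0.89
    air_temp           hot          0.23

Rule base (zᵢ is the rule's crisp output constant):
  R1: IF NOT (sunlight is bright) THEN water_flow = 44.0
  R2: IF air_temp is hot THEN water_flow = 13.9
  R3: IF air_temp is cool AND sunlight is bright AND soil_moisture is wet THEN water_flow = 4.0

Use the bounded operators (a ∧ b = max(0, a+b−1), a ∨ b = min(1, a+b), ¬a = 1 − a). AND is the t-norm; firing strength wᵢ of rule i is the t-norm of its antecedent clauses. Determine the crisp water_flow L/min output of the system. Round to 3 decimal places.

R1 (z=44.0): ¬bright=1−0.34=0.66 → w = 0.66
R2 (z=13.9): hot=0.23 → w = 0.23
R3 (z=4.0): cool=0.89, bright=0.34, wet=0.09; AND[max(0, a+b−1)] → w = 0.00
Weighted average = (0.66·44.0 + 0.23·13.9 + 0.00·4.0) / (0.66 + 0.23 + 0.00)
  = 32.2370 / 0.8900 = 36.221

36.221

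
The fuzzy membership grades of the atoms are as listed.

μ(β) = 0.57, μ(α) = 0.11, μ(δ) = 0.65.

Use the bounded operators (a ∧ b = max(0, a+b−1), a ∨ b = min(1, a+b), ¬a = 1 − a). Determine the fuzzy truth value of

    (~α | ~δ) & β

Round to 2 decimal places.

~α = 1 − 0.11 = 0.89
~δ = 1 − 0.65 = 0.35
~α | ~δ = min(1, a+b) on (0.89, 0.35) = 1.00
(~α | ~δ) & β = max(0, a+b−1) on (1.00, 0.57) = 0.57

0.57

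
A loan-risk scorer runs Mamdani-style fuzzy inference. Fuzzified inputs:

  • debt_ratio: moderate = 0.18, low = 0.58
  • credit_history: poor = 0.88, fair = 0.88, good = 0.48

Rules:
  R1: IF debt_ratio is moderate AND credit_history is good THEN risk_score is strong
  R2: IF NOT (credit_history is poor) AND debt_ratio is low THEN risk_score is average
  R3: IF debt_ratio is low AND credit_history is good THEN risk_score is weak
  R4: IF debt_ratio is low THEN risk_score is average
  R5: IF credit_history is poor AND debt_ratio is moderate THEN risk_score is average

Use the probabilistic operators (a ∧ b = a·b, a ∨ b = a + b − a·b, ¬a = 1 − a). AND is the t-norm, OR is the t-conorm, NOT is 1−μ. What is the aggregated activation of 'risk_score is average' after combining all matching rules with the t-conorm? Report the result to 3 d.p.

0.671

R1: moderate=0.18, good=0.48; AND[a·b] → w = 0.0864
R2: ¬poor=1−0.88=0.12, low=0.58; AND[a·b] → w = 0.0696
R3: low=0.58, good=0.48; AND[a·b] → w = 0.2784
R4: low=0.58 → w = 0.5800
R5: poor=0.88, moderate=0.18; AND[a·b] → w = 0.1584
Rules with consequent 'average': {R2, R4, R5} → strengths 0.0696, 0.5800, 0.1584
Aggregate via t-conorm [a + b − a·b]: 0.6711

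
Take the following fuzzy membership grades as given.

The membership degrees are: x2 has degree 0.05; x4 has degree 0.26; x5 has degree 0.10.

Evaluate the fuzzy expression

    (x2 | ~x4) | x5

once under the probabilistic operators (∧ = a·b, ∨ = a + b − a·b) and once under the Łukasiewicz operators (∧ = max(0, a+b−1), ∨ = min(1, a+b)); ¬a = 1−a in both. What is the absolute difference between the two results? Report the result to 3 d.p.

Under probabilistic:
  ~x4 = 1 − 0.2600 = 0.7400
  x2 | ~x4 = a + b − a·b on (0.0500, 0.7400) = 0.7530
  (x2 | ~x4) | x5 = a + b − a·b on (0.7530, 0.1000) = 0.7777
  → value = 0.7777
Under Łukasiewicz:
  ~x4 = 1 − 0.26 = 0.74
  x2 | ~x4 = min(1, a+b) on (0.05, 0.74) = 0.79
  (x2 | ~x4) | x5 = min(1, a+b) on (0.79, 0.10) = 0.89
  → value = 0.8900
|0.7777 − 0.8900| = 0.112

0.112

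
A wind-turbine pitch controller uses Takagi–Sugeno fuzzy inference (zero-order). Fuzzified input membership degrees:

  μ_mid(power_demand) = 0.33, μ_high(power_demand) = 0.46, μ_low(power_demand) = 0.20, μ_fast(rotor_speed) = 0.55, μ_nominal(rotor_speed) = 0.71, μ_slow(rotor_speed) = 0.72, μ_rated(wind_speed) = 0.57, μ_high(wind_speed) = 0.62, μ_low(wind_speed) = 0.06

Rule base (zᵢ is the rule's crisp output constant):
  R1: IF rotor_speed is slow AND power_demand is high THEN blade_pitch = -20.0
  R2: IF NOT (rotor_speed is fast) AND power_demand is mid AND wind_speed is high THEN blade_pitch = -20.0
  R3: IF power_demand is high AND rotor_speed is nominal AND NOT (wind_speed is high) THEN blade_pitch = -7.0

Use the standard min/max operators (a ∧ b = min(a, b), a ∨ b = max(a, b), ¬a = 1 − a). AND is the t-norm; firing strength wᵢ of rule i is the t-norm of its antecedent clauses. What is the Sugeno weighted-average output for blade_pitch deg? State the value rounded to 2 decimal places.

-15.78

R1 (z=-20.0): slow=0.72, high=0.46; AND[min(a, b)] → w = 0.46
R2 (z=-20.0): ¬fast=1−0.55=0.45, mid=0.33, high=0.62; AND[min(a, b)] → w = 0.33
R3 (z=-7.0): high=0.46, nominal=0.71, ¬high=1−0.62=0.38; AND[min(a, b)] → w = 0.38
Weighted average = (0.46·-20.0 + 0.33·-20.0 + 0.38·-7.0) / (0.46 + 0.33 + 0.38)
  = -18.4600 / 1.1700 = -15.78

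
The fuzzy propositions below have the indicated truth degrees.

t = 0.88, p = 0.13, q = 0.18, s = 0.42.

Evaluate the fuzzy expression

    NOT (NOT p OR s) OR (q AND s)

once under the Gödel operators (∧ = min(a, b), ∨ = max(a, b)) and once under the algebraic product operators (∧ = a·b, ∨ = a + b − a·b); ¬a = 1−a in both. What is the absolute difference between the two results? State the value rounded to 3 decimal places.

Under Gödel:
  NOT p = 1 − 0.13 = 0.87
  NOT p OR s = max(a, b) on (0.87, 0.42) = 0.87
  NOT (NOT p OR s) = 1 − 0.87 = 0.13
  q AND s = min(a, b) on (0.18, 0.42) = 0.18
  NOT (NOT p OR s) OR (q AND s) = max(a, b) on (0.13, 0.18) = 0.18
  → value = 0.1800
Under algebraic product:
  NOT p = 1 − 0.1300 = 0.8700
  NOT p OR s = a + b − a·b on (0.8700, 0.4200) = 0.9246
  NOT (NOT p OR s) = 1 − 0.9246 = 0.0754
  q AND s = a·b on (0.1800, 0.4200) = 0.0756
  NOT (NOT p OR s) OR (q AND s) = a + b − a·b on (0.0754, 0.0756) = 0.1453
  → value = 0.1453
|0.1800 − 0.1453| = 0.035

0.035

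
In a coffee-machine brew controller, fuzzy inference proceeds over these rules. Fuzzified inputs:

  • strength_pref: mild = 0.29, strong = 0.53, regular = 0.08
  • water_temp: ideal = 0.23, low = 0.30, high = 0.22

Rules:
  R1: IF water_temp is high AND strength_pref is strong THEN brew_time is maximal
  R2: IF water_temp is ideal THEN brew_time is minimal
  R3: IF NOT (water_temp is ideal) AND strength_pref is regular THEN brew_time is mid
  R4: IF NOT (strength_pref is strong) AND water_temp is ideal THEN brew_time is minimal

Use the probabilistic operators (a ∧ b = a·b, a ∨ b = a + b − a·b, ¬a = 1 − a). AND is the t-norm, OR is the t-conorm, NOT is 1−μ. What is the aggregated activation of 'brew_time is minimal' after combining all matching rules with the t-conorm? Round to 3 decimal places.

R1: high=0.22, strong=0.53; AND[a·b] → w = 0.1166
R2: ideal=0.23 → w = 0.2300
R3: ¬ideal=1−0.23=0.77, regular=0.08; AND[a·b] → w = 0.0616
R4: ¬strong=1−0.53=0.47, ideal=0.23; AND[a·b] → w = 0.1081
Rules with consequent 'minimal': {R2, R4} → strengths 0.2300, 0.1081
Aggregate via t-conorm [a + b − a·b]: 0.3132

0.313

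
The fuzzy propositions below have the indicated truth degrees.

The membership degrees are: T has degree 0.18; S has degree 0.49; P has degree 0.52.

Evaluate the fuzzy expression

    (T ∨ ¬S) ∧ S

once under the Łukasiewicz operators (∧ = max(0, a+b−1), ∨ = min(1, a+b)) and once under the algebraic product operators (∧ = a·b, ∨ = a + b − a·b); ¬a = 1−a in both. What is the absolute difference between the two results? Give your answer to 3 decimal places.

Under Łukasiewicz:
  ¬S = 1 − 0.49 = 0.51
  T ∨ ¬S = min(1, a+b) on (0.18, 0.51) = 0.69
  (T ∨ ¬S) ∧ S = max(0, a+b−1) on (0.69, 0.49) = 0.18
  → value = 0.1800
Under algebraic product:
  ¬S = 1 − 0.4900 = 0.5100
  T ∨ ¬S = a + b − a·b on (0.1800, 0.5100) = 0.5982
  (T ∨ ¬S) ∧ S = a·b on (0.5982, 0.4900) = 0.2931
  → value = 0.2931
|0.1800 − 0.2931| = 0.113

0.113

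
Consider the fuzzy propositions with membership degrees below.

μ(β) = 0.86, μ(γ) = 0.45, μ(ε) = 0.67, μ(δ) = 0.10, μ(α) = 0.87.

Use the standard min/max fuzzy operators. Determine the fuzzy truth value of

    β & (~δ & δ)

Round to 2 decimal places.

~δ = 1 − 0.10 = 0.90
~δ & δ = min(a, b) on (0.90, 0.10) = 0.10
β & (~δ & δ) = min(a, b) on (0.86, 0.10) = 0.10

0.10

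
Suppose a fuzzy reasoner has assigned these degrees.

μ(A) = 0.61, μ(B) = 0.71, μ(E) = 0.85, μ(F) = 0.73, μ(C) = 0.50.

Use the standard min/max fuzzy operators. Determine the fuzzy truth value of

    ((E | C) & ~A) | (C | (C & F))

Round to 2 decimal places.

E | C = max(a, b) on (0.85, 0.50) = 0.85
~A = 1 − 0.61 = 0.39
(E | C) & ~A = min(a, b) on (0.85, 0.39) = 0.39
C & F = min(a, b) on (0.50, 0.73) = 0.50
C | (C & F) = max(a, b) on (0.50, 0.50) = 0.50
((E | C) & ~A) | (C | (C & F)) = max(a, b) on (0.39, 0.50) = 0.50

0.50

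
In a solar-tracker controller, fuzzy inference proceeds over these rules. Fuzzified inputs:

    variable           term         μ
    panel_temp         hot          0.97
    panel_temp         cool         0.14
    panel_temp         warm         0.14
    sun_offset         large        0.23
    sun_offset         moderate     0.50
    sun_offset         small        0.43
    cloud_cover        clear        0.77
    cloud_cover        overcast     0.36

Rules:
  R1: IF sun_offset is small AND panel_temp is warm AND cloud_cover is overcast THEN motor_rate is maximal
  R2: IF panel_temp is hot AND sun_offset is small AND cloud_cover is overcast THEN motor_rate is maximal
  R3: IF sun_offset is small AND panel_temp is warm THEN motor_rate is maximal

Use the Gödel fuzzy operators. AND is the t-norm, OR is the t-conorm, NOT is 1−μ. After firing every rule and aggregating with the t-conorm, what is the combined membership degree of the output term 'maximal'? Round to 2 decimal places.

R1: small=0.43, warm=0.14, overcast=0.36; AND[min(a, b)] → w = 0.14
R2: hot=0.97, small=0.43, overcast=0.36; AND[min(a, b)] → w = 0.36
R3: small=0.43, warm=0.14; AND[min(a, b)] → w = 0.14
Rules with consequent 'maximal': {R1, R2, R3} → strengths 0.14, 0.36, 0.14
Aggregate via t-conorm [max(a, b)]: 0.36

0.36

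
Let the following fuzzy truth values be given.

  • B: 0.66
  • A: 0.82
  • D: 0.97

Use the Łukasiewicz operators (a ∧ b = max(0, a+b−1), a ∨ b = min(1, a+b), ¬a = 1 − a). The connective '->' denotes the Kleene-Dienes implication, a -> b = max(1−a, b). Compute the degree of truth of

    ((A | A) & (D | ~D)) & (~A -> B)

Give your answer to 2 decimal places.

0.82

A | A = min(1, a+b) on (0.82, 0.82) = 1.00
~D = 1 − 0.97 = 0.03
D | ~D = min(1, a+b) on (0.97, 0.03) = 1.00
(A | A) & (D | ~D) = max(0, a+b−1) on (1.00, 1.00) = 1.00
~A = 1 − 0.82 = 0.18
~A -> B  [Kleene-Dienes: max(1−a, b)] with a=0.18, b=0.66 → 0.82
((A | A) & (D | ~D)) & (~A -> B) = max(0, a+b−1) on (1.00, 0.82) = 0.82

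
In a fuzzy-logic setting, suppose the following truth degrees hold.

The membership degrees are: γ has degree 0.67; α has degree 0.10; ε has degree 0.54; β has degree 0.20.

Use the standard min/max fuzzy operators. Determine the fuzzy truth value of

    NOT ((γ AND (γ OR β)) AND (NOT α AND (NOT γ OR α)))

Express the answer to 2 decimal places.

0.67

γ OR β = max(a, b) on (0.67, 0.20) = 0.67
γ AND (γ OR β) = min(a, b) on (0.67, 0.67) = 0.67
NOT α = 1 − 0.10 = 0.90
NOT γ = 1 − 0.67 = 0.33
NOT γ OR α = max(a, b) on (0.33, 0.10) = 0.33
NOT α AND (NOT γ OR α) = min(a, b) on (0.90, 0.33) = 0.33
(γ AND (γ OR β)) AND (NOT α AND (NOT γ OR α)) = min(a, b) on (0.67, 0.33) = 0.33
NOT ((γ AND (γ OR β)) AND (NOT α AND (NOT γ OR α))) = 1 − 0.33 = 0.67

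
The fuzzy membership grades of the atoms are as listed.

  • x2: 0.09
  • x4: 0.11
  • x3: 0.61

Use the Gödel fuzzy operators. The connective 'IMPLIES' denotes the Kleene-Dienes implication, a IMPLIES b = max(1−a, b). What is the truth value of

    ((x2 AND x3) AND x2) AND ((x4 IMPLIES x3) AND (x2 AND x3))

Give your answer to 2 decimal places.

0.09

x2 AND x3 = min(a, b) on (0.09, 0.61) = 0.09
(x2 AND x3) AND x2 = min(a, b) on (0.09, 0.09) = 0.09
x4 IMPLIES x3  [Kleene-Dienes: max(1−a, b)] with a=0.11, b=0.61 → 0.89
x2 AND x3 = min(a, b) on (0.09, 0.61) = 0.09
(x4 IMPLIES x3) AND (x2 AND x3) = min(a, b) on (0.89, 0.09) = 0.09
((x2 AND x3) AND x2) AND ((x4 IMPLIES x3) AND (x2 AND x3)) = min(a, b) on (0.09, 0.09) = 0.09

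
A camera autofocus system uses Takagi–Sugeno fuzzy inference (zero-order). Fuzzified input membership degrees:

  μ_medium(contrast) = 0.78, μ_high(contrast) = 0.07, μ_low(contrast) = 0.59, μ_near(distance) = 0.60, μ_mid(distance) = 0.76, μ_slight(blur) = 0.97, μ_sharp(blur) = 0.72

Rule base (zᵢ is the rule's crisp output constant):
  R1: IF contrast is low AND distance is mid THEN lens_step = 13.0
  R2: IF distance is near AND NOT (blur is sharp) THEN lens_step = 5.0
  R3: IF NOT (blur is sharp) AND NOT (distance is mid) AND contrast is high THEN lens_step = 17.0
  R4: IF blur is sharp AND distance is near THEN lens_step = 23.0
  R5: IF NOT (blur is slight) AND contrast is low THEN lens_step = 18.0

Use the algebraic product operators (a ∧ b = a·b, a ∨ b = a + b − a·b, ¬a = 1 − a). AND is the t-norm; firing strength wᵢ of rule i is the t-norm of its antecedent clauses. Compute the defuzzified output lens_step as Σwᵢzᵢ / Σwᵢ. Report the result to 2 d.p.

R1 (z=13.0): low=0.59, mid=0.76; AND[a·b] → w = 0.4484
R2 (z=5.0): near=0.60, ¬sharp=1−0.72=0.28; AND[a·b] → w = 0.1680
R3 (z=17.0): ¬sharp=1−0.72=0.28, ¬mid=1−0.76=0.24, high=0.07; AND[a·b] → w = 0.0047
R4 (z=23.0): sharp=0.72, near=0.60; AND[a·b] → w = 0.4320
R5 (z=18.0): ¬slight=1−0.97=0.03, low=0.59; AND[a·b] → w = 0.0177
Weighted average = (0.4484·13.0 + 0.1680·5.0 + 0.0047·17.0 + 0.4320·23.0 + 0.0177·18.0) / (0.4484 + 0.1680 + 0.0047 + 0.4320 + 0.0177)
  = 17.0038 / 1.0708 = 15.88

15.88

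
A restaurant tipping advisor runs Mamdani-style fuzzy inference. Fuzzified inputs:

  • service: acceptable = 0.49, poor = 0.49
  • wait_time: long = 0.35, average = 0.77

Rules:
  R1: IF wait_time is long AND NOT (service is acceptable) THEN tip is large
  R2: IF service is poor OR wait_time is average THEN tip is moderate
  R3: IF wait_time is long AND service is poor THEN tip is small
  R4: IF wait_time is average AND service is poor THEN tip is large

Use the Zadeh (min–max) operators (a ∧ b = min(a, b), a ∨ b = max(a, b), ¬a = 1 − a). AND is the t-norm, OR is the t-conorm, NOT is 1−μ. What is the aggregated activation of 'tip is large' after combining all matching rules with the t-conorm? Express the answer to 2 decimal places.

R1: long=0.35, ¬acceptable=1−0.49=0.51; AND[min(a, b)] → w = 0.35
R2: poor=0.49, average=0.77; OR[max(a, b)] → w = 0.77
R3: long=0.35, poor=0.49; AND[min(a, b)] → w = 0.35
R4: average=0.77, poor=0.49; AND[min(a, b)] → w = 0.49
Rules with consequent 'large': {R1, R4} → strengths 0.35, 0.49
Aggregate via t-conorm [max(a, b)]: 0.49

0.49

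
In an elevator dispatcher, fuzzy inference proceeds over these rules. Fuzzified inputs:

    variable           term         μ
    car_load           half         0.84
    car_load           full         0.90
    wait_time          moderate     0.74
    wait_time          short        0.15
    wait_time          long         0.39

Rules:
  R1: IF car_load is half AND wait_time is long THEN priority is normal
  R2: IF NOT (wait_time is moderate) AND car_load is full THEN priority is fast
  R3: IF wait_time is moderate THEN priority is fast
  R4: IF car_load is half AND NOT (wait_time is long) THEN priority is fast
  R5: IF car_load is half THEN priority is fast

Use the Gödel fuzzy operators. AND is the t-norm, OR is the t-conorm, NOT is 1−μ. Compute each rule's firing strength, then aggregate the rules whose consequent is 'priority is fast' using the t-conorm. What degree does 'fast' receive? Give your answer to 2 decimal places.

R1: half=0.84, long=0.39; AND[min(a, b)] → w = 0.39
R2: ¬moderate=1−0.74=0.26, full=0.90; AND[min(a, b)] → w = 0.26
R3: moderate=0.74 → w = 0.74
R4: half=0.84, ¬long=1−0.39=0.61; AND[min(a, b)] → w = 0.61
R5: half=0.84 → w = 0.84
Rules with consequent 'fast': {R2, R3, R4, R5} → strengths 0.26, 0.74, 0.61, 0.84
Aggregate via t-conorm [max(a, b)]: 0.84

0.84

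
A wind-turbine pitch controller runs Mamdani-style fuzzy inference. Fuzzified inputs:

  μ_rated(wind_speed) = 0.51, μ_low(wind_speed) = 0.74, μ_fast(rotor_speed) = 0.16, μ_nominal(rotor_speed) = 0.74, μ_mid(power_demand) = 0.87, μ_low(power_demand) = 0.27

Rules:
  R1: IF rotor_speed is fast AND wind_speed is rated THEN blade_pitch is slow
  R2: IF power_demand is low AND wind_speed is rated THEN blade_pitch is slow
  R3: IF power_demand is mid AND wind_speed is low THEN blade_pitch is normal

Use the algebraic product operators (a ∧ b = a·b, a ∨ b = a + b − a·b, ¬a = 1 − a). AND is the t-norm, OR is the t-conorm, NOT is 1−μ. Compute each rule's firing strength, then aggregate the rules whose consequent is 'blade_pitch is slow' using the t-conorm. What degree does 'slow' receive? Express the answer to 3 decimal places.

R1: fast=0.16, rated=0.51; AND[a·b] → w = 0.0816
R2: low=0.27, rated=0.51; AND[a·b] → w = 0.1377
R3: mid=0.87, low=0.74; AND[a·b] → w = 0.6438
Rules with consequent 'slow': {R1, R2} → strengths 0.0816, 0.1377
Aggregate via t-conorm [a + b − a·b]: 0.2081

0.208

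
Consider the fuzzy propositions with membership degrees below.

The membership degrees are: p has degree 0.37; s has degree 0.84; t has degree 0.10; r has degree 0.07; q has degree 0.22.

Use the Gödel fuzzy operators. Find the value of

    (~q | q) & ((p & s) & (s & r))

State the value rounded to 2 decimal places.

~q = 1 − 0.22 = 0.78
~q | q = max(a, b) on (0.78, 0.22) = 0.78
p & s = min(a, b) on (0.37, 0.84) = 0.37
s & r = min(a, b) on (0.84, 0.07) = 0.07
(p & s) & (s & r) = min(a, b) on (0.37, 0.07) = 0.07
(~q | q) & ((p & s) & (s & r)) = min(a, b) on (0.78, 0.07) = 0.07

0.07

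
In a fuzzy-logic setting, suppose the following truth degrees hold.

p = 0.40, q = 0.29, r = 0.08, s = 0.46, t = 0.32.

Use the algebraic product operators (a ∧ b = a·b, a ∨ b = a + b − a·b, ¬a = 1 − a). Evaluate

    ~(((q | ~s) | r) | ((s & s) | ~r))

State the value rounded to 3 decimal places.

~s = 1 − 0.4600 = 0.5400
q | ~s = a + b − a·b on (0.2900, 0.5400) = 0.6734
(q | ~s) | r = a + b − a·b on (0.6734, 0.0800) = 0.6995
s & s = a·b on (0.4600, 0.4600) = 0.2116
~r = 1 − 0.0800 = 0.9200
(s & s) | ~r = a + b − a·b on (0.2116, 0.9200) = 0.9369
((q | ~s) | r) | ((s & s) | ~r) = a + b − a·b on (0.6995, 0.9369) = 0.9810
~(((q | ~s) | r) | ((s & s) | ~r)) = 1 − 0.9810 = 0.0190

0.019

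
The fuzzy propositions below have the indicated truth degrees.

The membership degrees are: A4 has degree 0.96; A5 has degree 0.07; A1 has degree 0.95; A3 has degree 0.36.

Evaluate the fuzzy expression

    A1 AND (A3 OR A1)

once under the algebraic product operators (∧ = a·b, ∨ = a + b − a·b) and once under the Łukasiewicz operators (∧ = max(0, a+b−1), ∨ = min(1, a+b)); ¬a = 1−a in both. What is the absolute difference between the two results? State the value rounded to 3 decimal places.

0.030

Under algebraic product:
  A3 OR A1 = a + b − a·b on (0.3600, 0.9500) = 0.9680
  A1 AND (A3 OR A1) = a·b on (0.9500, 0.9680) = 0.9196
  → value = 0.9196
Under Łukasiewicz:
  A3 OR A1 = min(1, a+b) on (0.36, 0.95) = 1.00
  A1 AND (A3 OR A1) = max(0, a+b−1) on (0.95, 1.00) = 0.95
  → value = 0.9500
|0.9196 − 0.9500| = 0.030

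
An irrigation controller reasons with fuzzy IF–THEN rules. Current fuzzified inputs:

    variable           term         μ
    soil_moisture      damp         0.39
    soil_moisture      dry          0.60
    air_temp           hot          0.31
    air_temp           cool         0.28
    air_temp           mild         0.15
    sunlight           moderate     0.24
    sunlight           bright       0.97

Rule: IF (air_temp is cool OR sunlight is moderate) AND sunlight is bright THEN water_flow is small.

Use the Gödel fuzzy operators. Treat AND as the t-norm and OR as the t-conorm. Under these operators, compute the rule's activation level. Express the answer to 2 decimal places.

0.28

firing strength: (cool=0.28 OR moderate=0.24) = 0.28; AND[min(a, b)] with bright=0.97 → w = 0.28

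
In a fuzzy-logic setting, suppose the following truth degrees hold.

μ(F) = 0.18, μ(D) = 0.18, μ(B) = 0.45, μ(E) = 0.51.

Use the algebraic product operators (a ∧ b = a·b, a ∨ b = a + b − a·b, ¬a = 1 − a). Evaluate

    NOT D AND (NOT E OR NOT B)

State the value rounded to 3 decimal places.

0.632

NOT D = 1 − 0.1800 = 0.8200
NOT E = 1 − 0.5100 = 0.4900
NOT B = 1 − 0.4500 = 0.5500
NOT E OR NOT B = a + b − a·b on (0.4900, 0.5500) = 0.7705
NOT D AND (NOT E OR NOT B) = a·b on (0.8200, 0.7705) = 0.6318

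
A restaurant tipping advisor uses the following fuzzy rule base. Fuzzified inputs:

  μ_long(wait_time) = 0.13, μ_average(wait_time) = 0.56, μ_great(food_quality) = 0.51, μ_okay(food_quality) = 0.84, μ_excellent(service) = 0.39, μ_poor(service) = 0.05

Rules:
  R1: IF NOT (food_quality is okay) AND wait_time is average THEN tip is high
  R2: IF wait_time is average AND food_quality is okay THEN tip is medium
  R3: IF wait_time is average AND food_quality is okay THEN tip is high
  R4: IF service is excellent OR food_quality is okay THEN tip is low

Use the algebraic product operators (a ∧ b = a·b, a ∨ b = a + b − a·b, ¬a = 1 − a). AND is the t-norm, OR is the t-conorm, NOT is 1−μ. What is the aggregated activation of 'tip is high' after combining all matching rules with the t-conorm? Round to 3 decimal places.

0.518

R1: ¬okay=1−0.84=0.16, average=0.56; AND[a·b] → w = 0.0896
R2: average=0.56, okay=0.84; AND[a·b] → w = 0.4704
R3: average=0.56, okay=0.84; AND[a·b] → w = 0.4704
R4: excellent=0.39, okay=0.84; OR[a + b − a·b] → w = 0.9024
Rules with consequent 'high': {R1, R3} → strengths 0.0896, 0.4704
Aggregate via t-conorm [a + b − a·b]: 0.5179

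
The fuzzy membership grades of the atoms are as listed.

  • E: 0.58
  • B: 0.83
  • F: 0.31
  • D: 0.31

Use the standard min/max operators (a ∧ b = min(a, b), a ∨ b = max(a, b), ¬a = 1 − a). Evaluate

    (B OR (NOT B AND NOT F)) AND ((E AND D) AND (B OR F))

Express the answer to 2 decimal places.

NOT B = 1 − 0.83 = 0.17
NOT F = 1 − 0.31 = 0.69
NOT B AND NOT F = min(a, b) on (0.17, 0.69) = 0.17
B OR (NOT B AND NOT F) = max(a, b) on (0.83, 0.17) = 0.83
E AND D = min(a, b) on (0.58, 0.31) = 0.31
B OR F = max(a, b) on (0.83, 0.31) = 0.83
(E AND D) AND (B OR F) = min(a, b) on (0.31, 0.83) = 0.31
(B OR (NOT B AND NOT F)) AND ((E AND D) AND (B OR F)) = min(a, b) on (0.83, 0.31) = 0.31

0.31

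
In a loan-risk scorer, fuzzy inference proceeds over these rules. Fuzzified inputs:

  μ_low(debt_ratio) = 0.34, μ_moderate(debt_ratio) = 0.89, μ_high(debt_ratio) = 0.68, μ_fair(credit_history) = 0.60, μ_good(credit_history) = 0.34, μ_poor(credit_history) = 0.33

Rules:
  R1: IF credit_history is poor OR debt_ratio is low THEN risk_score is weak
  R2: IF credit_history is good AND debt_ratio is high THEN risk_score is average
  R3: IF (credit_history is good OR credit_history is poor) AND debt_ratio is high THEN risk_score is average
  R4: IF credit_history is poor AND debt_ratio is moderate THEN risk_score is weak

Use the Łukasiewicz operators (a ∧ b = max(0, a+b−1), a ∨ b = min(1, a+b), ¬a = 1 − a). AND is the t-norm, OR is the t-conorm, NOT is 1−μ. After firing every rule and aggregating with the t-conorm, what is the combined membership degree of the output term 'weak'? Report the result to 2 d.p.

R1: poor=0.33, low=0.34; OR[min(1, a+b)] → w = 0.67
R2: good=0.34, high=0.68; AND[max(0, a+b−1)] → w = 0.02
R3: (good=0.34 OR poor=0.33) = 0.67; AND[max(0, a+b−1)] with high=0.68 → w = 0.35
R4: poor=0.33, moderate=0.89; AND[max(0, a+b−1)] → w = 0.22
Rules with consequent 'weak': {R1, R4} → strengths 0.67, 0.22
Aggregate via t-conorm [min(1, a+b)]: 0.89

0.89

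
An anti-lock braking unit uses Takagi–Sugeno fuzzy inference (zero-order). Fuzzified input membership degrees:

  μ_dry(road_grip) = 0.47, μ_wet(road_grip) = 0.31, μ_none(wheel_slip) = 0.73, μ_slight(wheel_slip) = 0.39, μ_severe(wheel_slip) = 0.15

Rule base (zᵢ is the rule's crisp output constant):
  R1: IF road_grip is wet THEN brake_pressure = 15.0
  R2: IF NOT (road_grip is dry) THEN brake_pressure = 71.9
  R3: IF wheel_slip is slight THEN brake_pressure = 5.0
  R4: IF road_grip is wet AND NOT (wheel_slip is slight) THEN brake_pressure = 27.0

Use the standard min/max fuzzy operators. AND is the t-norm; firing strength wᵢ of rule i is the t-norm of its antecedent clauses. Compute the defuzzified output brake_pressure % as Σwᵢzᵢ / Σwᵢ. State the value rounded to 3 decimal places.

34.466

R1 (z=15.0): wet=0.31 → w = 0.31
R2 (z=71.9): ¬dry=1−0.47=0.53 → w = 0.53
R3 (z=5.0): slight=0.39 → w = 0.39
R4 (z=27.0): wet=0.31, ¬slight=1−0.39=0.61; AND[min(a, b)] → w = 0.31
Weighted average = (0.31·15.0 + 0.53·71.9 + 0.39·5.0 + 0.31·27.0) / (0.31 + 0.53 + 0.39 + 0.31)
  = 53.0770 / 1.5400 = 34.466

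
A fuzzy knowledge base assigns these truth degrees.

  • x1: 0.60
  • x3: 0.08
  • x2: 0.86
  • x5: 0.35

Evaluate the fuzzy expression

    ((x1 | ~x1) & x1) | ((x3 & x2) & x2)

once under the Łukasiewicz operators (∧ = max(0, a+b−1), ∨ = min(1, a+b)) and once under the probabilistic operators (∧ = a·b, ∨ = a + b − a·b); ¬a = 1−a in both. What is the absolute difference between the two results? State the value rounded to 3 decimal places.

0.112

Under Łukasiewicz:
  ~x1 = 1 − 0.60 = 0.40
  x1 | ~x1 = min(1, a+b) on (0.60, 0.40) = 1.00
  (x1 | ~x1) & x1 = max(0, a+b−1) on (1.00, 0.60) = 0.60
  x3 & x2 = max(0, a+b−1) on (0.08, 0.86) = 0.00
  (x3 & x2) & x2 = max(0, a+b−1) on (0.00, 0.86) = 0.00
  ((x1 | ~x1) & x1) | ((x3 & x2) & x2) = min(1, a+b) on (0.60, 0.00) = 0.60
  → value = 0.6000
Under probabilistic:
  ~x1 = 1 − 0.6000 = 0.4000
  x1 | ~x1 = a + b − a·b on (0.6000, 0.4000) = 0.7600
  (x1 | ~x1) & x1 = a·b on (0.7600, 0.6000) = 0.4560
  x3 & x2 = a·b on (0.0800, 0.8600) = 0.0688
  (x3 & x2) & x2 = a·b on (0.0688, 0.8600) = 0.0592
  ((x1 | ~x1) & x1) | ((x3 & x2) & x2) = a + b − a·b on (0.4560, 0.0592) = 0.4882
  → value = 0.4882
|0.6000 − 0.4882| = 0.112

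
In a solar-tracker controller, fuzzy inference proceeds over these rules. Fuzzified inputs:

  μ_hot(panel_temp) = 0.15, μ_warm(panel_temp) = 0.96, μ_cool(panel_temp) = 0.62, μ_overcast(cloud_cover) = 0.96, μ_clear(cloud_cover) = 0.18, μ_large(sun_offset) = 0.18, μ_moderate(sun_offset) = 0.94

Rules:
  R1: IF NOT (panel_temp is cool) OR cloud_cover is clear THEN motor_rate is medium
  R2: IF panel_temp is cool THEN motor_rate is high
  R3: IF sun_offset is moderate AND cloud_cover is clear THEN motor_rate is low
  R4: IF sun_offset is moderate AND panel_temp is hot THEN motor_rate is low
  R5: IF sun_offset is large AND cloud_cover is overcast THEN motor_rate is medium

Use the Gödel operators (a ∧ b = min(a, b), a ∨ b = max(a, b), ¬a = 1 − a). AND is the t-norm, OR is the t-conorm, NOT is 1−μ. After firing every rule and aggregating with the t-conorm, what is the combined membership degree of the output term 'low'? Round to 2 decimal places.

0.18

R1: ¬cool=1−0.62=0.38, clear=0.18; OR[max(a, b)] → w = 0.38
R2: cool=0.62 → w = 0.62
R3: moderate=0.94, clear=0.18; AND[min(a, b)] → w = 0.18
R4: moderate=0.94, hot=0.15; AND[min(a, b)] → w = 0.15
R5: large=0.18, overcast=0.96; AND[min(a, b)] → w = 0.18
Rules with consequent 'low': {R3, R4} → strengths 0.18, 0.15
Aggregate via t-conorm [max(a, b)]: 0.18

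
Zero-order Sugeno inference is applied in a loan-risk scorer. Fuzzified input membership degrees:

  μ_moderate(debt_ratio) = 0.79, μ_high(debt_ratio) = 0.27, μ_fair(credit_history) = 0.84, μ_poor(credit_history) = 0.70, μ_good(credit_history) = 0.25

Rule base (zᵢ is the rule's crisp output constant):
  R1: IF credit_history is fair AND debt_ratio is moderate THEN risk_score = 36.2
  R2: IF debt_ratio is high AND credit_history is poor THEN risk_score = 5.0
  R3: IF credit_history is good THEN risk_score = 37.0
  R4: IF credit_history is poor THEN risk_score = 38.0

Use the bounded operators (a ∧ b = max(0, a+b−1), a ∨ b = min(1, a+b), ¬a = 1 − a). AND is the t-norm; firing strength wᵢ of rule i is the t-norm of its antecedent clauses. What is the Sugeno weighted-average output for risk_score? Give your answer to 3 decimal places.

R1 (z=36.2): fair=0.84, moderate=0.79; AND[max(0, a+b−1)] → w = 0.63
R2 (z=5.0): high=0.27, poor=0.70; AND[max(0, a+b−1)] → w = 0.00
R3 (z=37.0): good=0.25 → w = 0.25
R4 (z=38.0): poor=0.70 → w = 0.70
Weighted average = (0.63·36.2 + 0.00·5.0 + 0.25·37.0 + 0.70·38.0) / (0.63 + 0.00 + 0.25 + 0.70)
  = 58.6560 / 1.5800 = 37.124

37.124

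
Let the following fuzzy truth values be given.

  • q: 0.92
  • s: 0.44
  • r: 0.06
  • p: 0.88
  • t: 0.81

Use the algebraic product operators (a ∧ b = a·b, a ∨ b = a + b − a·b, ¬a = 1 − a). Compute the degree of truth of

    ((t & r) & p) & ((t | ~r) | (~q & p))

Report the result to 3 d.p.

t & r = a·b on (0.8100, 0.0600) = 0.0486
(t & r) & p = a·b on (0.0486, 0.8800) = 0.0428
~r = 1 − 0.0600 = 0.9400
t | ~r = a + b − a·b on (0.8100, 0.9400) = 0.9886
~q = 1 − 0.9200 = 0.0800
~q & p = a·b on (0.0800, 0.8800) = 0.0704
(t | ~r) | (~q & p) = a + b − a·b on (0.9886, 0.0704) = 0.9894
((t & r) & p) & ((t | ~r) | (~q & p)) = a·b on (0.0428, 0.9894) = 0.0423

0.042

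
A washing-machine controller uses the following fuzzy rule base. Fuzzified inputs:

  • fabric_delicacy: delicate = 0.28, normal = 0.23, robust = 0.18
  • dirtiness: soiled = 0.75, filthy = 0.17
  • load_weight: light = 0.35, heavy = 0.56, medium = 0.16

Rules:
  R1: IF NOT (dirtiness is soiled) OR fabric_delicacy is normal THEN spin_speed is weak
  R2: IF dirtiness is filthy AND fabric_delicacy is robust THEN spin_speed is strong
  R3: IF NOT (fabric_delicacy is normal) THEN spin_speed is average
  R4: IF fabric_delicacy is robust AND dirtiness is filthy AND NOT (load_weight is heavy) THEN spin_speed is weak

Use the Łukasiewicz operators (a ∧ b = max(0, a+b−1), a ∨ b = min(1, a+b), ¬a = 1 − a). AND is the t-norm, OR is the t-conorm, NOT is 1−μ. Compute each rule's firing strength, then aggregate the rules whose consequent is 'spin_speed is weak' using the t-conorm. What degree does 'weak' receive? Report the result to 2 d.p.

R1: ¬soiled=1−0.75=0.25, normal=0.23; OR[min(1, a+b)] → w = 0.48
R2: filthy=0.17, robust=0.18; AND[max(0, a+b−1)] → w = 0.00
R3: ¬normal=1−0.23=0.77 → w = 0.77
R4: robust=0.18, filthy=0.17, ¬heavy=1−0.56=0.44; AND[max(0, a+b−1)] → w = 0.00
Rules with consequent 'weak': {R1, R4} → strengths 0.48, 0.00
Aggregate via t-conorm [min(1, a+b)]: 0.48

0.48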